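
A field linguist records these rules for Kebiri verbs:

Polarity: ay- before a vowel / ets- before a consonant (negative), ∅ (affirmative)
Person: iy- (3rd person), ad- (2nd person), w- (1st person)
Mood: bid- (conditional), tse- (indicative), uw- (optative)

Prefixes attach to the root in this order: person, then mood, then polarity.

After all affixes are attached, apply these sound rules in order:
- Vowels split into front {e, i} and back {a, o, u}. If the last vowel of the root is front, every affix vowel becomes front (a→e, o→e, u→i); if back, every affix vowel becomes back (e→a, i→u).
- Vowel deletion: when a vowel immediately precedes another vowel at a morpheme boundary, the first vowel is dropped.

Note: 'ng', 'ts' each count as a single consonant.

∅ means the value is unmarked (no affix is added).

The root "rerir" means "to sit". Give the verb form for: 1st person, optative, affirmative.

Attach person 1st person w- → wrerir.
Attach mood optative uw- → uwwrerir.
polarity = affirmative: zero marking, form stays uwwrerir.
Apply vowel harmony: uwwrerir → iwwrerir.
Vowel deletion: no change.

iwwrerir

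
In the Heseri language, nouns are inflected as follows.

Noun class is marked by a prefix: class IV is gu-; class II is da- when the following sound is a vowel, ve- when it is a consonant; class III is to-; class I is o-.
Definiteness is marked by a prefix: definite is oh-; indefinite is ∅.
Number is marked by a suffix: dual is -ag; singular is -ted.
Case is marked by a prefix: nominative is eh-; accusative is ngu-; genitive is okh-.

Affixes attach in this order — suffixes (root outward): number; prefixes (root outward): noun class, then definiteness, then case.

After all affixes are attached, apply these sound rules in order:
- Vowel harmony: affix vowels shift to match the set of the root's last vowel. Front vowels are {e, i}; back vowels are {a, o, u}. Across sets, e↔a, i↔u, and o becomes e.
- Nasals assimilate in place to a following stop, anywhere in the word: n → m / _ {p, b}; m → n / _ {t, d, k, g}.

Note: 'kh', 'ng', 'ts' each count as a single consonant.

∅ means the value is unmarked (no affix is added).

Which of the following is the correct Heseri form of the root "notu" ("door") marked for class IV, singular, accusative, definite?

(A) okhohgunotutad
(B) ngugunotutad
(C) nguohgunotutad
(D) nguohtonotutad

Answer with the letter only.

Attach noun class class IV gu- → gunotu.
Attach number singular -ted → gunotuted.
Attach definiteness definite oh- → ohgunotuted.
Attach case accusative ngu- → nguohgunotuted.
Apply vowel harmony: nguohgunotuted → nguohgunotutad.
Nasal assimilation: no change.
So the correct form is nguohgunotutad, option (C).
(B) ngugunotutad is wrong: it uses indefinite instead of definite for definiteness.
(A) okhohgunotutad is wrong: it uses genitive instead of accusative for case.
(D) nguohtonotutad is wrong: it uses class III instead of class IV for noun class.

C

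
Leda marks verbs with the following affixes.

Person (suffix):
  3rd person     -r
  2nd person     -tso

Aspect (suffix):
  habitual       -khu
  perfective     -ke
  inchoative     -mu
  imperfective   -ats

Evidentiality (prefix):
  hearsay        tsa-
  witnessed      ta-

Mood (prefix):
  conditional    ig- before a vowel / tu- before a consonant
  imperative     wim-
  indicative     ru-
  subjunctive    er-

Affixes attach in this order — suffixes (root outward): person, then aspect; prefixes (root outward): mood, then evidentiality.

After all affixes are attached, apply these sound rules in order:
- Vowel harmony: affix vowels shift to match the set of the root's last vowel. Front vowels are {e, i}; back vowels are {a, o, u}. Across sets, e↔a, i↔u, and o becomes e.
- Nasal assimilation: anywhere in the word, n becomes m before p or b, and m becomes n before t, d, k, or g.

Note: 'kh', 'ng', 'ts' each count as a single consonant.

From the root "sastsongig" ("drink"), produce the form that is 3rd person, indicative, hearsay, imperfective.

tserisastsongigrets

Attach person 3rd person -r → sastsongigr.
Attach aspect imperfective -ats → sastsongigrats.
Attach mood indicative ru- → rusastsongigrats.
Attach evidentiality hearsay tsa- → tsarusastsongigrats.
Apply vowel harmony: tsarusastsongigrats → tserisastsongigrets.
Nasal assimilation: no change.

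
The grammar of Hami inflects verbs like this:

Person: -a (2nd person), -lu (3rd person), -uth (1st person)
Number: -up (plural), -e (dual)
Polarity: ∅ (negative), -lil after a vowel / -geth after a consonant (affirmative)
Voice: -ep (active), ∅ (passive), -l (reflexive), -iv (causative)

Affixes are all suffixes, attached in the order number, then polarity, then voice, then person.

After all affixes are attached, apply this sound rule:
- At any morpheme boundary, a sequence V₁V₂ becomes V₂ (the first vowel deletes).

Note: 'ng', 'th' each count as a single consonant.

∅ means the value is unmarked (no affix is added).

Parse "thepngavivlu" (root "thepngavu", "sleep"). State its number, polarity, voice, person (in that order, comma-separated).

dual, negative, causative, 3rd person

Segment: thepngavu-e-iv-lu.
number: -e → dual.
polarity: ∅ → negative.
voice: -iv → causative.
person: -lu → 3rd person.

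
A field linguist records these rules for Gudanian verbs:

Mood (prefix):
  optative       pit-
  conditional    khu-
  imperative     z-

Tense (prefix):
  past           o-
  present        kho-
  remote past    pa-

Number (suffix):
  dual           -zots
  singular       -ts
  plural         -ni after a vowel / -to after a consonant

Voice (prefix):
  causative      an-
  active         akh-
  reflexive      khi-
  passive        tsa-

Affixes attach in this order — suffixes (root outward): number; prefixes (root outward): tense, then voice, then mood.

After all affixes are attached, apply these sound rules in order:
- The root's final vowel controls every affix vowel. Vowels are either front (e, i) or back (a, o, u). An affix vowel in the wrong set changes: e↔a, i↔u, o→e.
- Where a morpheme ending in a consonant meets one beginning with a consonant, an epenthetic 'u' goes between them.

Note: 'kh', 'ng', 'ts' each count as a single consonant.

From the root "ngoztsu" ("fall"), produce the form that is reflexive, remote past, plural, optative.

Attach tense remote past pa- → pangoztsu.
Attach voice reflexive khi- → khipangoztsu.
Attach mood optative pit- → pitkhipangoztsu.
Attach number plural -ni (after vowel 'u') → pitkhipangoztsuni.
Apply vowel harmony: pitkhipangoztsuni → putkhupangoztsunu.
Apply epenthesis: putkhupangoztsunu → putukhupangoztsunu.

putukhupangoztsunu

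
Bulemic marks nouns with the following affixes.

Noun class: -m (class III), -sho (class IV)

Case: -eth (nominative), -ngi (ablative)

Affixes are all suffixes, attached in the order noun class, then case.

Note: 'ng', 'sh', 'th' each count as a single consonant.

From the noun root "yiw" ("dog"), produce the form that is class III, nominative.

Attach noun class class III -m → yiwm.
Attach case nominative -eth → yiwmeth.

yiwmeth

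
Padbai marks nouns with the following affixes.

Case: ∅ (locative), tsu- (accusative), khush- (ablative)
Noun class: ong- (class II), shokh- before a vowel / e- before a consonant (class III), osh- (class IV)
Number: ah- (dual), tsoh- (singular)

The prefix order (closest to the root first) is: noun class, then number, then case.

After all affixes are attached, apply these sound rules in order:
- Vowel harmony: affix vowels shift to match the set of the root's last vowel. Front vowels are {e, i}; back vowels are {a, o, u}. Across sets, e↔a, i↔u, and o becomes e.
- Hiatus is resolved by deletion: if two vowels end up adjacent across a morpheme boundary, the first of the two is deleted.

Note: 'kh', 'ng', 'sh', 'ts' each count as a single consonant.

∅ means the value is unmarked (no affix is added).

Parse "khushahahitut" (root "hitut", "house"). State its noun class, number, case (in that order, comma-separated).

class III, dual, ablative

Segment: khush-ah-e-hitut.
noun class: shokh/e- → class III.
number: ah- → dual.
case: khush- → ablative.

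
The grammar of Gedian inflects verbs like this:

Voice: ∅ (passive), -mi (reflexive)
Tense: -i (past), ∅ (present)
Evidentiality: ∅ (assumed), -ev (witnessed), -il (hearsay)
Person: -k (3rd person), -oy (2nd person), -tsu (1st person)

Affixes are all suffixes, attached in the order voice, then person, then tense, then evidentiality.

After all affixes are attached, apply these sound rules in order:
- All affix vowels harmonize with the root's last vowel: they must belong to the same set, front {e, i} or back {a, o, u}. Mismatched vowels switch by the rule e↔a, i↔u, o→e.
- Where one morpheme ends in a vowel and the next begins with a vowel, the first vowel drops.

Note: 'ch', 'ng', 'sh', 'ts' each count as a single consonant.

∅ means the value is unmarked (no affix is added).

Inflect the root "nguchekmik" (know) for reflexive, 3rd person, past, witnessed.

Attach voice reflexive -mi → nguchekmikmi.
Attach person 3rd person -k → nguchekmikmik.
Attach tense past -i → nguchekmikmiki.
Attach evidentiality witnessed -ev → nguchekmikmikiev.
Vowel harmony: no change.
Apply vowel deletion: nguchekmikmikiev → nguchekmikmikev.

nguchekmikmikev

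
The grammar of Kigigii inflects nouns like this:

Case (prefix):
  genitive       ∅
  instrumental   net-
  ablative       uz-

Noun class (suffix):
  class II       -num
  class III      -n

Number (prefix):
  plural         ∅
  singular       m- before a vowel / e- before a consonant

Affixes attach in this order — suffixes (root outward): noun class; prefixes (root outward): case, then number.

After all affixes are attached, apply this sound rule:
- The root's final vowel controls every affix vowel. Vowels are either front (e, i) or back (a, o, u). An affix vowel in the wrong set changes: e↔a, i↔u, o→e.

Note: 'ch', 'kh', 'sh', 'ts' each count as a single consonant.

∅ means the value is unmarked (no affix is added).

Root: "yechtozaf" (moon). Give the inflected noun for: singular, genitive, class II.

ayechtozafnum

Attach noun class class II -num → yechtozafnum.
case = genitive: zero marking, form stays yechtozafnum.
Attach number singular e- (before consonant 'y') → eyechtozafnum.
Apply vowel harmony: eyechtozafnum → ayechtozafnum.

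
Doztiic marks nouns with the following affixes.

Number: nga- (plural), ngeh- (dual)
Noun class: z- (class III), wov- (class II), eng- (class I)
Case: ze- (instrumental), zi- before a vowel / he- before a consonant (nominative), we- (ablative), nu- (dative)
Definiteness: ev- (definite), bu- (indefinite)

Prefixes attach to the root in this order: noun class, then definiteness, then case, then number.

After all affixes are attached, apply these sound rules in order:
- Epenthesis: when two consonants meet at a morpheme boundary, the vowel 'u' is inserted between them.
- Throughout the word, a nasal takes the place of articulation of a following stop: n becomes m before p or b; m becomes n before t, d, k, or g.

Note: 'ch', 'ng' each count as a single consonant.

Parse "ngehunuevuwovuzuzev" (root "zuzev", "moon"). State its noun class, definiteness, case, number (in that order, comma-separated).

class II, definite, dative, dual

Segment: ngeh-nu-ev-wov-zuzev.
noun class: wov- → class II.
definiteness: ev- → definite.
case: nu- → dative.
number: ngeh- → dual.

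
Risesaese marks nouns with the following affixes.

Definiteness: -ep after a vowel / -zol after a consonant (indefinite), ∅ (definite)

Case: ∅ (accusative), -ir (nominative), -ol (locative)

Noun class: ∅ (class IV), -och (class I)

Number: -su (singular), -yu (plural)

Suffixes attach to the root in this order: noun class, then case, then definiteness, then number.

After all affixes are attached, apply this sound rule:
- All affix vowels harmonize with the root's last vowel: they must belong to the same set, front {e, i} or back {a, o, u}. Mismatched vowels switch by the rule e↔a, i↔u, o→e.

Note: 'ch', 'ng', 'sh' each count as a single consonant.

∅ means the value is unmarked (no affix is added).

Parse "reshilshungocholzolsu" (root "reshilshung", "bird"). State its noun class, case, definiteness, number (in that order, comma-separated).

class I, locative, indefinite, singular

Segment: reshilshung-och-ol-zol-su.
noun class: -och → class I.
case: -ol → locative.
definiteness: -ep/zol → indefinite.
number: -su → singular.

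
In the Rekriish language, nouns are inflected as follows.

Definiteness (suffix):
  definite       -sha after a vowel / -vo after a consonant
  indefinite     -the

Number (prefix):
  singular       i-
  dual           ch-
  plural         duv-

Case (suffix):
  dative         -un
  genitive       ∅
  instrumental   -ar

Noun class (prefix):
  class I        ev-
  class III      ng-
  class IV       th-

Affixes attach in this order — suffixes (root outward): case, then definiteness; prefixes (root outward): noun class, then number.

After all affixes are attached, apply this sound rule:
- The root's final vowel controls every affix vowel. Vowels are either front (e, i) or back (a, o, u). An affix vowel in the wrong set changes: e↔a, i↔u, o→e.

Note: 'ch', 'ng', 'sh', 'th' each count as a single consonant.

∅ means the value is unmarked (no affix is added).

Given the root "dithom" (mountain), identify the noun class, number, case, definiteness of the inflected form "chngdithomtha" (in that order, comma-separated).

class III, dual, genitive, indefinite

Segment: ch-ng-dithom-the.
noun class: ng- → class III.
number: ch- → dual.
case: ∅ → genitive.
definiteness: -the → indefinite.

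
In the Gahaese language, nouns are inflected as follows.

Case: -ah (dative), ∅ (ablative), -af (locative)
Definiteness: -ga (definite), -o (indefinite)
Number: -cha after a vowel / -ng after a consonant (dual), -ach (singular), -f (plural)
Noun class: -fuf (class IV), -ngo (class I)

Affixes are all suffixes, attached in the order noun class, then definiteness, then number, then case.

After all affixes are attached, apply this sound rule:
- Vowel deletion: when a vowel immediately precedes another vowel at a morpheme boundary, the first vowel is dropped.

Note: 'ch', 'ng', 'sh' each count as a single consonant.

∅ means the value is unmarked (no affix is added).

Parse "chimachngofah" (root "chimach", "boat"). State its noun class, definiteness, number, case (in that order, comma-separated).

Segment: chimach-ngo-o-f-ah.
noun class: -ngo → class I.
definiteness: -o → indefinite.
number: -f → plural.
case: -ah → dative.

class I, indefinite, plural, dative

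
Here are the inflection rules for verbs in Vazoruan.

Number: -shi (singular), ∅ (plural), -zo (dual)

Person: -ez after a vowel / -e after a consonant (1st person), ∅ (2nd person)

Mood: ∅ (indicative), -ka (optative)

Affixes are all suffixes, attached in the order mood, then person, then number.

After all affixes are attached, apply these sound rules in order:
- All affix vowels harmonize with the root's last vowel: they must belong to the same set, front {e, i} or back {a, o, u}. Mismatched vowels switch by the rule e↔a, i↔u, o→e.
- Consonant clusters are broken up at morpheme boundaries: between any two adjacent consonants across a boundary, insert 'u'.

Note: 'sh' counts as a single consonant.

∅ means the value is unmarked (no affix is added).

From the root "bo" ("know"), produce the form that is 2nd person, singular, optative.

bokashu

Attach mood optative -ka → boka.
person = 2nd person: zero marking, form stays boka.
Attach number singular -shi → bokashi.
Apply vowel harmony: bokashi → bokashu.
Epenthesis: no change.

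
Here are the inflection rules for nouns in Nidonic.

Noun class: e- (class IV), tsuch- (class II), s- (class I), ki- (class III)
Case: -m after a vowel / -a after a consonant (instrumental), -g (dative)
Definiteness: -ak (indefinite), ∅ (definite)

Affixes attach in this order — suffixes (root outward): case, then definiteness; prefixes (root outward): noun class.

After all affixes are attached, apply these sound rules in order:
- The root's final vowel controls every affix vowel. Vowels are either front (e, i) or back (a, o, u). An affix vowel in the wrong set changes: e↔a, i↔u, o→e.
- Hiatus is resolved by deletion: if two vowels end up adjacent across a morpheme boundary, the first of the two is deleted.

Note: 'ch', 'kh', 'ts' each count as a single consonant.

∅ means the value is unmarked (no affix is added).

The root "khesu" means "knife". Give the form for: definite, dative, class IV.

Attach noun class class IV e- → ekhesu.
Attach case dative -g → ekhesug.
definiteness = definite: zero marking, form stays ekhesug.
Apply vowel harmony: ekhesug → akhesug.
Vowel deletion: no change.

akhesug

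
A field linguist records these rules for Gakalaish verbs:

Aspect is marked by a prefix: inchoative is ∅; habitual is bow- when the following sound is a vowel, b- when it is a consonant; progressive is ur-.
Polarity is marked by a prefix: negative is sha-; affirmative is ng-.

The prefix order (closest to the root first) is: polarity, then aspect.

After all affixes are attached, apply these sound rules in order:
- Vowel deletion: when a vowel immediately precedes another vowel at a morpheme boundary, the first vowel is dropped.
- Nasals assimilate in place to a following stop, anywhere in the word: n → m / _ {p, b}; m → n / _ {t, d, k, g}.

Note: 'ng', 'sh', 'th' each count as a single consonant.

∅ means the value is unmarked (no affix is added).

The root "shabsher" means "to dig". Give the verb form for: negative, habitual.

Attach polarity negative sha- → shashabsher.
Attach aspect habitual b- (before consonant 'sh') → bshashabsher.
Vowel deletion: no change.
Nasal assimilation: no change.

bshashabsher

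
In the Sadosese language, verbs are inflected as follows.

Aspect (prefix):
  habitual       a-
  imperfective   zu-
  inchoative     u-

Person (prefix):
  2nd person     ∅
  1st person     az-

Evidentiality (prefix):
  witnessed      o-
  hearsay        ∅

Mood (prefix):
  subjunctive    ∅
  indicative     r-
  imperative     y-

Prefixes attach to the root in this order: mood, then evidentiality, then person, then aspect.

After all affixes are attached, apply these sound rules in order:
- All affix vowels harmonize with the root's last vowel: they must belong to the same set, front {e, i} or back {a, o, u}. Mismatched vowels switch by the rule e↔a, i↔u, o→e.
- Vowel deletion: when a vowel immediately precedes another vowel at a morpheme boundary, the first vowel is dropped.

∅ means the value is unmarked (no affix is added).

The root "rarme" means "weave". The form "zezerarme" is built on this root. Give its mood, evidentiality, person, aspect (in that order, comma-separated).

Segment: zu-az-o-rarme.
mood: ∅ → subjunctive.
evidentiality: o- → witnessed.
person: az- → 1st person.
aspect: zu- → imperfective.

subjunctive, witnessed, 1st person, imperfective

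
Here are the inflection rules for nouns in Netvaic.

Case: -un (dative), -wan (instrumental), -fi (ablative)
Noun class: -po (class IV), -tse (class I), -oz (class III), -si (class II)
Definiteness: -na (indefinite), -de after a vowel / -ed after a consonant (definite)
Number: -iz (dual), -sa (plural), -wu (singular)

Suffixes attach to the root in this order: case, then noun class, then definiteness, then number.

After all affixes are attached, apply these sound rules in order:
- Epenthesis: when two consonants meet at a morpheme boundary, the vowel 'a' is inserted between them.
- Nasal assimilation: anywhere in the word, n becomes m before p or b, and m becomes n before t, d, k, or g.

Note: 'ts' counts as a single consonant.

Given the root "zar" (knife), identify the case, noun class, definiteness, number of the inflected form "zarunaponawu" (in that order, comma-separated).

Segment: zar-un-po-na-wu.
case: -un → dative.
noun class: -po → class IV.
definiteness: -na → indefinite.
number: -wu → singular.

dative, class IV, indefinite, singular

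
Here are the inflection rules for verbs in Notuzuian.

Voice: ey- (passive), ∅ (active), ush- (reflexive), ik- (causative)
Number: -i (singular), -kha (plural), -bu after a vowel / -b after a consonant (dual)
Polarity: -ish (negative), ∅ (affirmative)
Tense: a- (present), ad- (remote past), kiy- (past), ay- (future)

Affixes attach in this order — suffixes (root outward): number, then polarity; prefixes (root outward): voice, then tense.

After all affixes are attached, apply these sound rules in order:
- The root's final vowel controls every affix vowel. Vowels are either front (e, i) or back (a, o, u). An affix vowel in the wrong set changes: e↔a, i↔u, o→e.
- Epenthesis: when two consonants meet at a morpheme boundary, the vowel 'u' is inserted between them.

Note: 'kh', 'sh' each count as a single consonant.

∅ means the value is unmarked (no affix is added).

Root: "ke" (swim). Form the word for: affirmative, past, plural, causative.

Attach number plural -kha → kekha.
Attach voice causative ik- → ikkekha.
Attach tense past kiy- → kiyikkekha.
polarity = affirmative: zero marking, form stays kiyikkekha.
Apply vowel harmony: kiyikkekha → kiyikkekhe.
Apply epenthesis: kiyikkekhe → kiyikukekhe.

kiyikukekhe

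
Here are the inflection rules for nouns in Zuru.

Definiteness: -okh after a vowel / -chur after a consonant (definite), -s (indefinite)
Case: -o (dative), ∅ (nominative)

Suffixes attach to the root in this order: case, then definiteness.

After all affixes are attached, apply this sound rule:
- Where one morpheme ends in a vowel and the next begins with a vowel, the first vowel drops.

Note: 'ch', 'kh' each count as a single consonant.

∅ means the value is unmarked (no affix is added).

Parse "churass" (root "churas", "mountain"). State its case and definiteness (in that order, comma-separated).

Segment: churas-s.
case: ∅ → nominative.
definiteness: -s → indefinite.

nominative, indefinite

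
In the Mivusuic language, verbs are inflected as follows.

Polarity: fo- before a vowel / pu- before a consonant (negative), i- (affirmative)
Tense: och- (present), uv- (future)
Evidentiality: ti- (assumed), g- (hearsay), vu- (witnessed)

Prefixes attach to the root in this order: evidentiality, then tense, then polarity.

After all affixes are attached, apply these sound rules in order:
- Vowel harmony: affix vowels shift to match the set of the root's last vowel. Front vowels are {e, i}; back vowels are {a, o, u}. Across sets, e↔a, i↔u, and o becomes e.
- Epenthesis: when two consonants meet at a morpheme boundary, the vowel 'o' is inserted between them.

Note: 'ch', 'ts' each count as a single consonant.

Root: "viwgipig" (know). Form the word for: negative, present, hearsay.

feechogoviwgipig

Attach evidentiality hearsay g- → gviwgipig.
Attach tense present och- → ochgviwgipig.
Attach polarity negative fo- (before vowel 'o') → foochgviwgipig.
Apply vowel harmony: foochgviwgipig → feechgviwgipig.
Apply epenthesis: feechgviwgipig → feechogoviwgipig.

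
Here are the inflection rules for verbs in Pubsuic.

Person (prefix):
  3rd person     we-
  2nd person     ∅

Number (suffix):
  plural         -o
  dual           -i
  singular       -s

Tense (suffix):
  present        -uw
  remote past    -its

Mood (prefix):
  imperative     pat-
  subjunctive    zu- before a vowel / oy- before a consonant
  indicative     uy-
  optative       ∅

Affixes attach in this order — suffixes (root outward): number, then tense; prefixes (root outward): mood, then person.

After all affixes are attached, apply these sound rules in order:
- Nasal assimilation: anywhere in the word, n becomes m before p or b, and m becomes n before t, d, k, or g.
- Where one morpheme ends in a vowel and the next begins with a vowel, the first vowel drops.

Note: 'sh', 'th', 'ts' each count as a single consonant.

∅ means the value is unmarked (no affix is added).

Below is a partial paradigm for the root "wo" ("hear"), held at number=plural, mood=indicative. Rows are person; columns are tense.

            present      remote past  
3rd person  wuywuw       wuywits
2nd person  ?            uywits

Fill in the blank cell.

Attach number plural -o → woo.
Attach mood indicative uy- → uywoo.
person = 2nd person: zero marking, form stays uywoo.
Attach tense present -uw → uywoouw.
Nasal assimilation: no change.
Apply vowel deletion: uywoouw → uywuw.

uywuw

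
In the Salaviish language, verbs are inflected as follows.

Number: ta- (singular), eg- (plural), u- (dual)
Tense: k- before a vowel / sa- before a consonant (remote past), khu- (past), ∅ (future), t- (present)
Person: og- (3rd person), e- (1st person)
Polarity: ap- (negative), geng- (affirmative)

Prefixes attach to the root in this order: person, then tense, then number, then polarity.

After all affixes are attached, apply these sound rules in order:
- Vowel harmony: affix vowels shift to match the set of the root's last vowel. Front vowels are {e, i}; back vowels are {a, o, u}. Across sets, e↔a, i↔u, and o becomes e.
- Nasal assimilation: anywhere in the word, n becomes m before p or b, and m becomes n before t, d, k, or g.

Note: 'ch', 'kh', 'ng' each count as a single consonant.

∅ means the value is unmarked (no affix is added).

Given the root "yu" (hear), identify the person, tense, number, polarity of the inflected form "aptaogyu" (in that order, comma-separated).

3rd person, future, singular, negative

Segment: ap-ta-og-yu.
person: og- → 3rd person.
tense: ∅ → future.
number: ta- → singular.
polarity: ap- → negative.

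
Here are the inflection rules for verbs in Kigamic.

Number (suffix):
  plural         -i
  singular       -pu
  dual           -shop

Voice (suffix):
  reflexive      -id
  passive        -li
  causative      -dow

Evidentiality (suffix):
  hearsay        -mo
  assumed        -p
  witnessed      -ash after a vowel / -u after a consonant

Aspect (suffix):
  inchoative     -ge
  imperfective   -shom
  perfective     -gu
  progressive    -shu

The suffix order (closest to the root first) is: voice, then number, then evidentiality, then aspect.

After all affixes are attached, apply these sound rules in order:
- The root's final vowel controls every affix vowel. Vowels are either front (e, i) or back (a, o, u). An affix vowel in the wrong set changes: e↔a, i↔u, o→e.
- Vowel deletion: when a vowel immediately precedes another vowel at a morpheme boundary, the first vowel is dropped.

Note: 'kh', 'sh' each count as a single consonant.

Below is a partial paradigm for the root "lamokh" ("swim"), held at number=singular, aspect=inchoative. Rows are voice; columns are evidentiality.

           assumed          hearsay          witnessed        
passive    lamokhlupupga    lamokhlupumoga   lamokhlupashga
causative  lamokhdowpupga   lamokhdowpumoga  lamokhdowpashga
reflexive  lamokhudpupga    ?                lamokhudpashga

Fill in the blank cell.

lamokhudpumoga

Attach voice reflexive -id → lamokhid.
Attach number singular -pu → lamokhidpu.
Attach evidentiality hearsay -mo → lamokhidpumo.
Attach aspect inchoative -ge → lamokhidpumoge.
Apply vowel harmony: lamokhidpumoge → lamokhudpumoga.
Vowel deletion: no change.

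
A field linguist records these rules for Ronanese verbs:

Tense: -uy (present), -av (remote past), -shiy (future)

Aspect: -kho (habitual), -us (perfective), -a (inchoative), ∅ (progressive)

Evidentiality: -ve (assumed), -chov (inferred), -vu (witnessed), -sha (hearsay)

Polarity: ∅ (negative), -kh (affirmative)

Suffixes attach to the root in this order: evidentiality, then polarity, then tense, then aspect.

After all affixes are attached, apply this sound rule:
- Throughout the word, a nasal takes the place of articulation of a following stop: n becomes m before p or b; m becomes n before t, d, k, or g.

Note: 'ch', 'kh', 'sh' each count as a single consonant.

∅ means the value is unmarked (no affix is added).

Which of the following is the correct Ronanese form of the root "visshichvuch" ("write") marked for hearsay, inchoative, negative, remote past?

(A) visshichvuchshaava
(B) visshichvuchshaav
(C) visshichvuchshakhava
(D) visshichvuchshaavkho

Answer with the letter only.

A

Attach evidentiality hearsay -sha → visshichvuchsha.
polarity = negative: zero marking, form stays visshichvuchsha.
Attach tense remote past -av → visshichvuchshaav.
Attach aspect inchoative -a → visshichvuchshaava.
Nasal assimilation: no change.
So the correct form is visshichvuchshaava, option (A).
(B) visshichvuchshaav is wrong: it uses progressive instead of inchoative for aspect.
(C) visshichvuchshakhava is wrong: it uses affirmative instead of negative for polarity.
(D) visshichvuchshaavkho is wrong: it uses habitual instead of inchoative for aspect.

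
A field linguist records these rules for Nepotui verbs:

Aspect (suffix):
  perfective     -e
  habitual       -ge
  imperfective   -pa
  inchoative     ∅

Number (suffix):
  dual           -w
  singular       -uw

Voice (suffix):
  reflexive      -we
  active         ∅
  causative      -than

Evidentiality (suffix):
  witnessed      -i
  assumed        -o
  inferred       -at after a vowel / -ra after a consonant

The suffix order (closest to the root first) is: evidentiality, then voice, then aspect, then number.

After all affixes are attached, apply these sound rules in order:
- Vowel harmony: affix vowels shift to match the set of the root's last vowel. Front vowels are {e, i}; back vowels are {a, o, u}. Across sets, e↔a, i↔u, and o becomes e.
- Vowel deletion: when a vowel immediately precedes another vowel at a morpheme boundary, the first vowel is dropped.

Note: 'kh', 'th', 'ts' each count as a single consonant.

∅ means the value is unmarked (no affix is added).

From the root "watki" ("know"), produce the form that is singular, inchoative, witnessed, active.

watkiw

Attach evidentiality witnessed -i → watkii.
voice = active: zero marking, form stays watkii.
aspect = inchoative: zero marking, form stays watkii.
Attach number singular -uw → watkiiuw.
Apply vowel harmony: watkiiuw → watkiiiw.
Apply vowel deletion: watkiiiw → watkiw.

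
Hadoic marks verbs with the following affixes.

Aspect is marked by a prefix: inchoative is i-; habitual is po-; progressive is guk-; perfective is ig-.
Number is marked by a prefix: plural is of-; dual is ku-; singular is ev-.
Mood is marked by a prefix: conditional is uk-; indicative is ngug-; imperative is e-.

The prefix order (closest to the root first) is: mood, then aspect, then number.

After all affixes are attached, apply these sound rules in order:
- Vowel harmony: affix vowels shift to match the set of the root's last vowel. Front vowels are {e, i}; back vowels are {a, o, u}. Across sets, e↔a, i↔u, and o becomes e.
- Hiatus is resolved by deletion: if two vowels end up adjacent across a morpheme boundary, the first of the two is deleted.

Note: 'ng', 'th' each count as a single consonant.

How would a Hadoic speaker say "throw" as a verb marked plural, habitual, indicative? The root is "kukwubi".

Attach mood indicative ngug- → ngugkukwubi.
Attach aspect habitual po- → pongugkukwubi.
Attach number plural of- → ofpongugkukwubi.
Apply vowel harmony: ofpongugkukwubi → efpengigkukwubi.
Vowel deletion: no change.

efpengigkukwubi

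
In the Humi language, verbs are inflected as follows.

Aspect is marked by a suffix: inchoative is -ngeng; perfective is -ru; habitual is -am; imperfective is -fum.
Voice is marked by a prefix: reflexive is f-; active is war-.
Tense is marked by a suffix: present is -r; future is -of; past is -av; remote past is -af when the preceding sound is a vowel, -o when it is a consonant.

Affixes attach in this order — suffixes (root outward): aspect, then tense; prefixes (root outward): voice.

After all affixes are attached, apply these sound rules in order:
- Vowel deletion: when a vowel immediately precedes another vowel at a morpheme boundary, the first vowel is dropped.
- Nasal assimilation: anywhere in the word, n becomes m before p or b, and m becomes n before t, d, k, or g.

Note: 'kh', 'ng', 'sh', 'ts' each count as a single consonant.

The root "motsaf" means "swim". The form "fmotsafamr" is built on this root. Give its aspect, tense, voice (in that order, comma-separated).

Segment: f-motsaf-am-r.
aspect: -am → habitual.
tense: -r → present.
voice: f- → reflexive.

habitual, present, reflexive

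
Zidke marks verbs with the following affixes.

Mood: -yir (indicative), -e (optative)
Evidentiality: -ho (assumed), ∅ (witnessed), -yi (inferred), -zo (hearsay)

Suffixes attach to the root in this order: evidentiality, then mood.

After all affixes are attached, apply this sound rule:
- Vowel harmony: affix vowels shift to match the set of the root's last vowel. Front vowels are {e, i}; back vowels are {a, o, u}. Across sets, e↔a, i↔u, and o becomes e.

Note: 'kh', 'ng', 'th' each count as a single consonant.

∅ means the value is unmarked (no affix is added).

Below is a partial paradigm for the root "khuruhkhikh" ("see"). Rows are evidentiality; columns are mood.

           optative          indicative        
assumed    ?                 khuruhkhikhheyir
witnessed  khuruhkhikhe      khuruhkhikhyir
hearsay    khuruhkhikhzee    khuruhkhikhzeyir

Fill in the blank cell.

Attach evidentiality assumed -ho → khuruhkhikhho.
Attach mood optative -e → khuruhkhikhhoe.
Apply vowel harmony: khuruhkhikhhoe → khuruhkhikhhee.

khuruhkhikhhee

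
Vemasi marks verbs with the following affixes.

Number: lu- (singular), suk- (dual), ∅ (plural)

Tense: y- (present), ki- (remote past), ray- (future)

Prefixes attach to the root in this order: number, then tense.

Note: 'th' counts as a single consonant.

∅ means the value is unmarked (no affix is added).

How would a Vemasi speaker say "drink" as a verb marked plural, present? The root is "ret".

yret

number = plural: zero marking, form stays ret.
Attach tense present y- → yret.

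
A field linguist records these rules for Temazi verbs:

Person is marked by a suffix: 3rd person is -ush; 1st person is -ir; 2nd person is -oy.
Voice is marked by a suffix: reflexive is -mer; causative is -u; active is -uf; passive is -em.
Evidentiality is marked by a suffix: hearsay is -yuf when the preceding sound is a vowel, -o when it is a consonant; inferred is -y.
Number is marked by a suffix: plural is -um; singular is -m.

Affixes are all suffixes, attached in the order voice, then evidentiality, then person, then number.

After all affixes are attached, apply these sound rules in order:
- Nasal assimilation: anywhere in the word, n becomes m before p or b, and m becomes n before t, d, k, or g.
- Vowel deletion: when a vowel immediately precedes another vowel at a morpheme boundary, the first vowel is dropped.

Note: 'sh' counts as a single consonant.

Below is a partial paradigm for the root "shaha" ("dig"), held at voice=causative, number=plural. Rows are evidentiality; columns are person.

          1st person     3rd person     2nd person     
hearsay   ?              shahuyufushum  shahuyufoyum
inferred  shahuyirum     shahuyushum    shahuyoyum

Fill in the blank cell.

shahuyufirum

Attach voice causative -u → shahau.
Attach evidentiality hearsay -yuf (after vowel 'u') → shahauyuf.
Attach person 1st person -ir → shahauyufir.
Attach number plural -um → shahauyufirum.
Nasal assimilation: no change.
Apply vowel deletion: shahauyufirum → shahuyufirum.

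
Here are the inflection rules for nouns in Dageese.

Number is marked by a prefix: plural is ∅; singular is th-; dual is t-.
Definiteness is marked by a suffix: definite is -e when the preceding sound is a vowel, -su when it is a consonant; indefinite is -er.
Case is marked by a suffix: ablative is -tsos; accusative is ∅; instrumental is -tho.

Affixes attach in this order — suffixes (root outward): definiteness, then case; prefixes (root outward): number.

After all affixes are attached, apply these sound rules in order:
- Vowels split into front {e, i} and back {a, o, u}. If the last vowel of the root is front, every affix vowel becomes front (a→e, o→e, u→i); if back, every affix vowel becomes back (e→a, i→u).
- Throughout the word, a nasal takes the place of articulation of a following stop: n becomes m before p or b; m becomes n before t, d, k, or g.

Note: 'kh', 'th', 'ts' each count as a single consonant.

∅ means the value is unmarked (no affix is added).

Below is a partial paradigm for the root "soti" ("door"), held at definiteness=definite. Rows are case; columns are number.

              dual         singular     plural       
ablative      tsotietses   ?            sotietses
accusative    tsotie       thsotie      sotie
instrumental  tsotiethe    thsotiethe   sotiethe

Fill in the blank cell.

Attach number singular th- → thsoti.
Attach definiteness definite -e (after vowel 'i') → thsotie.
Attach case ablative -tsos → thsotietsos.
Apply vowel harmony: thsotietsos → thsotietses.
Nasal assimilation: no change.

thsotietses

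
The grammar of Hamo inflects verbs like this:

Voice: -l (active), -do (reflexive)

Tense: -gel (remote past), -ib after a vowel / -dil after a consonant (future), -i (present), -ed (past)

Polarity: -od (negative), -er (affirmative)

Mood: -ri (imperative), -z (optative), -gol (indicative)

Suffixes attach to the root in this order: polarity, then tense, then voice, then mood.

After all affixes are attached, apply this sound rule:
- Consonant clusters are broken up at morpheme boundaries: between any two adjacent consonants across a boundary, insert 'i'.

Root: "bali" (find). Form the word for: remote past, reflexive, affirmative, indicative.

balierigelidogol

Attach polarity affirmative -er → balier.
Attach tense remote past -gel → baliergel.
Attach voice reflexive -do → baliergeldo.
Attach mood indicative -gol → baliergeldogol.
Apply epenthesis: baliergeldogol → balierigelidogol.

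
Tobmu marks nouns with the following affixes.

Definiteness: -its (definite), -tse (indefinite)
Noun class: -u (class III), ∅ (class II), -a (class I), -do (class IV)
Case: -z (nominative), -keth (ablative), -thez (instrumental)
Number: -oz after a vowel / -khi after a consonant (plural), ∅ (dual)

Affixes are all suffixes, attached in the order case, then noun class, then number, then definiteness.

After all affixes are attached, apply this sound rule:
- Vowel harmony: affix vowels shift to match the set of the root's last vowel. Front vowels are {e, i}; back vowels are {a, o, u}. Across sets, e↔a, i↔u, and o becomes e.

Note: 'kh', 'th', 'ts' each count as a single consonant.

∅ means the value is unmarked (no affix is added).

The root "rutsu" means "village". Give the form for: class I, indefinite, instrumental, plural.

rutsuthazaoztsa

Attach case instrumental -thez → rutsuthez.
Attach noun class class I -a → rutsutheza.
Attach number plural -oz (after vowel 'a') → rutsuthezaoz.
Attach definiteness indefinite -tse → rutsuthezaoztse.
Apply vowel harmony: rutsuthezaoztse → rutsuthazaoztsa.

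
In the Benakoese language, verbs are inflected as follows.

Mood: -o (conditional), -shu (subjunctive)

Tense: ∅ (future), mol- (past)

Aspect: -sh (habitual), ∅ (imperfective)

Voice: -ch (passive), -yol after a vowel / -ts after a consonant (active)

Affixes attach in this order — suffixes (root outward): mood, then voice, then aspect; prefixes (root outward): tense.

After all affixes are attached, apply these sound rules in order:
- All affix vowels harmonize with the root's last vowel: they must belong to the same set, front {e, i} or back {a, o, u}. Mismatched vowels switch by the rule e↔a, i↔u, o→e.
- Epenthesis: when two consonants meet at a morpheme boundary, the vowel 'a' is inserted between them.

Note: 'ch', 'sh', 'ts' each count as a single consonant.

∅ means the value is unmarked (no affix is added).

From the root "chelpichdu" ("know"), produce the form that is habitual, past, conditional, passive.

molachelpichduochash

Attach mood conditional -o → chelpichduo.
Attach voice passive -ch → chelpichduoch.
Attach tense past mol- → molchelpichduoch.
Attach aspect habitual -sh → molchelpichduochsh.
Vowel harmony: no change.
Apply epenthesis: molchelpichduochsh → molachelpichduochash.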